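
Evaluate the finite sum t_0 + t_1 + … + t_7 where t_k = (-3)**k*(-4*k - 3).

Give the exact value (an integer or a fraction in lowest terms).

Σ = 52488

Step 1: r(k) = 3*(-4*k - 7)/(4*k + 3).
So A=-3 and B=1, with C=k + 3/4.
f must satisfy (-3)·f(k+1) − (1)·f(k) = k + 3/4.
From deg A=0, deg B=0, deg C=1: d=1.
Coefficient equations give f(k) = -k/4.
Then R = B(k−1)f/C = -k/(4*k + 3), so s_k = R(k)·t_k = (-3)**k*k.
Δs = (-3)**k*(-4*k - 3), as required.
Evaluate s at k=8 and k=0: 52488 and 0; difference 52488.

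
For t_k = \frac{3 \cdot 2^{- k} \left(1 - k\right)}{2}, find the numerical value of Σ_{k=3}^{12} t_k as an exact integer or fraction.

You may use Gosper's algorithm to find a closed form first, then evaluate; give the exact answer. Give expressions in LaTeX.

Ratio r(k) = k/(2*(k - 1)).
Normal form (A,B,C) = (1/2, 1, k - 1).
Need (1/2)·f(k+1) − (1)·f(k) = k - 1.
Degrees (0,0,1) ⇒ d ≤ 1.
Match coefficients ⇒ f(k) = -2*k.
Then R = B(k−1)f/C = -2*k/(k - 1), so s_k = R(k)·t_k = 3*k/2**k.
s_(k+1) − s_k = 3*(1 - k)/(2*2**k) = t_k.
Evaluate s at k=13 and k=3: 39/8192 and 9/8; difference -9177/8192.

Σ = -9177/8192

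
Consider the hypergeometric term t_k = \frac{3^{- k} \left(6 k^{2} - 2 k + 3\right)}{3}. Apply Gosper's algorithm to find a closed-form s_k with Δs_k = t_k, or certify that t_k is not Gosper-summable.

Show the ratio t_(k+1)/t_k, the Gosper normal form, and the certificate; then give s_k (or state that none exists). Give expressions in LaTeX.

Ratio r(k) = (6*k**2 + 10*k + 7)/(3*(6*k**2 - 2*k + 3)).
So A=1/3 and B=1, with C=k**2 - k/3 + 1/2.
Solve (1/3)·f(k+1) − (1)·f(k) = k**2 - k/3 + 1/2.
Bound: deg f ≤ 2.
Match coefficients ⇒ f(k) = -(3*k**2 + 2*k + 4)/2.
Get s_k = R·t_k = (-3*k**2 - 2*k - 4)/3**k with R(k) = B(k−1)f(k)/C(k) = -3*(3*k**2 + 2*k + 4)/(6*k**2 - 2*k + 3).
Δs = (6*k**2 - 2*k + 3)/(3*3**k), as required.

s_k = 3^{- k} \left(- 3 k^{2} - 2 k - 4\right)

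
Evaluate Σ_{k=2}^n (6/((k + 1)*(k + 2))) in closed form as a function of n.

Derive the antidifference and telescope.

Ratio r(k) = (k + 1)/(k + 3).
Factor: A=k + 1; B=k + 3; C=1.
f must satisfy (k + 1)·f(k+1) − (k + 2)·f(k) = 1.
Degrees (1,1,0) ⇒ d ≤ 1.
Coefficient equations give f(k) = k.
Then R = B(k−1)f/C = k*(k + 2), so s_k = R(k)·t_k = 6*k/(k + 1).
s_(k+1) − s_k = 6/(k**2 + 3*k + 2) = t_k.
Σ_(k=2)^n t_k = s_(n+1) − s_(2) = (6*(n + 1)/(n + 2)) − (4), i.e. 2*(n - 1)/(n + 2).

S(n) = 2*(n - 1)/(n + 2)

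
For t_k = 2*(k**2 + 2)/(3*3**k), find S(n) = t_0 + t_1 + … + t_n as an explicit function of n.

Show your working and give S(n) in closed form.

S(n) = 3**(-n - 1)*(3**(n + 2) - n**2 - 3*n - 5)

Ratio r(k) = ((k + 1)**2 + 2)/(3*(k**2 + 2)).
Normal form (A,B,C) = (1/3, 1, k**2 + 2).
Set up (1/3)·f(k+1) − (1)·f(k) − (k**2 + 2) = 0.
d = 2 from the (0,0,2) case.
Coefficient equations give f(k) = -3*(k**2 + k + 3)/2.
Then R = B(k−1)f/C = -3*(k**2 + k + 3)/(2*(k**2 + 2)), so s_k = R(k)·t_k = (-k**2 - k - 3)/3**k.
s_(k+1) − s_k = 2*(k**2 + 2)/(3*3**k) = t_k.
Evaluate: s_(n+1) = 3**(-n - 1)*(-n**2 - 3*n - 5); subtract s_(0) = -3 ⇒ S(n) = 3**(-n - 1)*(3**(n + 2) - n**2 - 3*n - 5).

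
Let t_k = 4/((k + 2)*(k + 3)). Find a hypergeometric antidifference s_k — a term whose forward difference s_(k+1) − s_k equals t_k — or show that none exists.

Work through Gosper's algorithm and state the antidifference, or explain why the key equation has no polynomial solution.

s_k = 2*k/(k + 2)

Step 1: r(k) = (k + 2)/(k + 4).
Factor: A=k + 2; B=k + 4; C=1.
Solve (k + 2)·f(k+1) − (k + 3)·f(k) = 1.
Degrees (1,1,0) ⇒ d ≤ 1.
Solving with deg f ≤ 1: f(k) = k/2.
Get s_k = R·t_k = 2*k/(k + 2) with R(k) = B(k−1)f(k)/C(k) = k*(k + 3)/2.
Δs = 4/(k**2 + 5*k + 6), as required.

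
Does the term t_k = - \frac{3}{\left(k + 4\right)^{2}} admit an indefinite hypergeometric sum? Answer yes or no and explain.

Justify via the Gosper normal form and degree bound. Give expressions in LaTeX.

r(k) = (k + 4)**2/(k + 5)**2 after simplifying.
Factor: A=k**2 + 8*k + 16; B=k**2 + 10*k + 25; C=1.
Key eq: (k**2 + 8*k + 16)·f(k+1) = (k**2 + 8*k + 16)·f(k) + (1).
d = 0 from the (2,2,0) case.
Put f(k) = c0: A·f(k+1) − B(k−1)·f(k) − C = -1; need -1 = 0 — inconsistent ⇒ no f, not summable.

No — the linear system for f has no solution.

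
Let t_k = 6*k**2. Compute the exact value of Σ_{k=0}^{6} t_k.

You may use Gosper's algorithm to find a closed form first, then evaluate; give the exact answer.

The ratio is (k + 1)**2/k**2.
Normal form (A,B,C) = (1, 1, k**2).
Key eq: (1)·f(k+1) = (1)·f(k) + (k**2).
d = 3 from the (0,0,2) case.
A polynomial solution: f(k) = k*(k - 1)*(2*k - 1)/6.
Get s_k = R·t_k = k*(2*k**2 - 3*k + 1) with R(k) = B(k−1)f(k)/C(k) = (k - 1)*(2*k - 1)/(6*k).
Check: Δs_k = 6*k**2. ✓
Sum = s_(7) − s_(0); s_(7) = 546, s_(0) = 0 ⇒ 546.

Σ = 546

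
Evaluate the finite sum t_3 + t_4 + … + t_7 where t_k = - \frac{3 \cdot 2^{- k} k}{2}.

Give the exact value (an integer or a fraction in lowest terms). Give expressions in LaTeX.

Σ = -357/256

The ratio is (k + 1)/(2*k).
Gosper form: A/B · C(k+1)/C(k) with A=1/2, B=1, C=k.
Solve (1/2)·f(k+1) − (1)·f(k) = k.
d = 1 from the (0,0,1) case.
A polynomial solution: f(k) = -2*(k + 1).
Then R = B(k−1)f/C = -2*(k + 1)/k, so s_k = R(k)·t_k = 3*(k + 1)/2**k.
Verify: -3*k/(2*2**k) matches t_k.
Sum = s_(8) − s_(3); s_(8) = 27/256, s_(3) = 3/2 ⇒ -357/256.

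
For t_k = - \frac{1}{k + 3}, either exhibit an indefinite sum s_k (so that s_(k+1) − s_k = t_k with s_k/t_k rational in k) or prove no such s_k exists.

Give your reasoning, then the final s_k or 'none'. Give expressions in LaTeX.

none — t_k is not Gosper-summable

Step 1: r(k) = (k + 3)/(k + 4).
Factor: A=k + 3; B=k + 4; C=1.
Key eq: (k + 3)·f(k+1) = (k + 3)·f(k) + (1).
Degrees (1,1,0) ⇒ d ≤ 0.
Generic f = c0 gives residual -1; -1 = 0 cannot hold, so t_k is not Gosper-summable.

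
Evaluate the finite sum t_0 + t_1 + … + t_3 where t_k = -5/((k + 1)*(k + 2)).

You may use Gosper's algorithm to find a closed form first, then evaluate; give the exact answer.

t_(k+1)/t_k = (k + 1)/(k + 3).
Normal form (A,B,C) = (k + 1, k + 3, 1).
Solve (k + 1)·f(k+1) − (k + 2)·f(k) = 1.
deg f ≤ 1 (via 1,1,0).
Match coefficients ⇒ f(k) = k.
Get s_k = R·t_k = -5*k/(k + 1) with R(k) = B(k−1)f(k)/C(k) = k*(k + 2).
Δs = -5/(k**2 + 3*k + 2), as required.
Telescoping: Σ = s_(4) − s_(0) = -4 − (0) = -4.

Σ = -4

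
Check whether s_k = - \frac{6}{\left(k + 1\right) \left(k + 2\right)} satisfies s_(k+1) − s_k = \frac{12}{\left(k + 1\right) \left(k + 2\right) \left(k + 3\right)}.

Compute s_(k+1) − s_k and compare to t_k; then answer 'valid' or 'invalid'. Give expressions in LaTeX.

s_(k+1) = -6/((k + 2)*(k + 3))
s_(k+1) − s_k = 12/(k**3 + 6*k**2 + 11*k + 6)
(s_(k+1) − s_k) − t_k = 0

valid; difference matches t_k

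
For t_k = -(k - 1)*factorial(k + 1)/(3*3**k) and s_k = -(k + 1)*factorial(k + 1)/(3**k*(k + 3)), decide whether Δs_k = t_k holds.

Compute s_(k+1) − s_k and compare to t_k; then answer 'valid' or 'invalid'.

Invalid: residual 2*(k**2 + 2*k - 6)*factorial(k + 1)/(3*3**k*(k + 3)*(k + 4)) ≠ 0.

s_(k+1) = -(k + 2)*factorial(k + 2)/(3*3**k*(k + 4))
s_(k+1) − s_k = -k*(k**2 + 4*k + 1)*factorial(k + 1)/(3*3**k*(k + 3)*(k + 4))
(s_(k+1) − s_k) − t_k = 2*(k**2 + 2*k - 6)*factorial(k + 1)/(3*3**k*(k + 3)*(k + 4))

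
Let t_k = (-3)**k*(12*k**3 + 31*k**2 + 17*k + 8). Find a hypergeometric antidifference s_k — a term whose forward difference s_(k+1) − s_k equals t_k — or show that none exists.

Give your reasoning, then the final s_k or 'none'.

s_k = (-3)**k*(-3*k**3 - k**2 + 4*k - 2)

Compute t_(k+1)/t_k: get 3*(-12*k**3 - 67*k**2 - 115*k - 68)/(12*k**3 + 31*k**2 + 17*k + 8).
Gosper form: A/B · C(k+1)/C(k) with A=-3, B=1, C=k**3 + 31*k**2/12 + 17*k/12 + 2/3.
Need (-3)·f(k+1) − (1)·f(k) = k**3 + 31*k**2/12 + 17*k/12 + 2/3.
d = 3 from the (0,0,3) case.
Match coefficients ⇒ f(k) = -(3*k**3 + k**2 - 4*k + 2)/12.
So s_k = (B(k−1)f/C)·t_k = (-(3*k**3 + k**2 - 4*k + 2)/(12*k**3 + 31*k**2 + 17*k + 8))·t_k = (-3)**k*(-3*k**3 - k**2 + 4*k - 2).
Check: Δs_k = (-3)**k*(12*k**3 + 31*k**2 + 17*k + 8). ✓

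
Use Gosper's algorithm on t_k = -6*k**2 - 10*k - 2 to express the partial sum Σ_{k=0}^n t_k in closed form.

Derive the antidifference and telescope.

Ratio r(k) = (3*k**2 + 11*k + 9)/(3*k**2 + 5*k + 1).
A = 1, B = 1, C = k**2 + 5*k/3 + 1/3.
f must satisfy (1)·f(k+1) − (1)·f(k) = k**2 + 5*k/3 + 1/3.
deg f ≤ 3 (via 0,0,2).
Coefficient equations give f(k) = k*(k**2 + k - 1)/3.
Get s_k = R·t_k = 2*k*(-k**2 - k + 1) with R(k) = B(k−1)f(k)/C(k) = k*(k**2 + k - 1)/(3*k**2 + 5*k + 1).
Check: Δs_k = -6*k**2 - 10*k - 2. ✓
Evaluate: s_(n+1) = -2*n**3 - 8*n**2 - 8*n - 2; subtract s_(0) = 0 ⇒ S(n) = -2*n**3 - 8*n**2 - 8*n - 2.

S(n) = -2*n**3 - 8*n**2 - 8*n - 2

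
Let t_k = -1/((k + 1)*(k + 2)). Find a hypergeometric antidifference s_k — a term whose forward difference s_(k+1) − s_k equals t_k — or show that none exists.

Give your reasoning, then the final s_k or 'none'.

The ratio is (k + 1)/(k + 3).
Gosper form: A/B · C(k+1)/C(k) with A=k + 1, B=k + 3, C=1.
Solve (k + 1)·f(k+1) − (k + 2)·f(k) = 1.
deg f ≤ 1 (via 1,1,0).
Solve for f: f(k) = k (degree 1 ≤ 1).
So s_k = (B(k−1)f/C)·t_k = (k*(k + 2))·t_k = -k/(k + 1).
Verify: -1/(k**2 + 3*k + 2) matches t_k.

s_k = -k/(k + 1)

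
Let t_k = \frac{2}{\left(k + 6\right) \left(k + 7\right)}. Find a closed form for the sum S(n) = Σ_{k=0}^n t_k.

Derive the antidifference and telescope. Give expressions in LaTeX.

Ratio r(k) = (k + 6)/(k + 8).
A = k + 6, B = k + 8, C = 1.
f must satisfy (k + 6)·f(k+1) − (k + 7)·f(k) = 1.
Bound: deg f ≤ 1.
Coefficient equations give f(k) = k/6.
Then R = B(k−1)f/C = k*(k + 7)/6, so s_k = R(k)·t_k = k/(3*(k + 6)).
Verify: 2/(k**2 + 13*k + 42) matches t_k.
Telescope: S(n) = s_(n+1) − s_(0) = (n + 1)/(3*(n + 7)) − (0) = (n + 1)/(3*(n + 7)).

S(n) = \frac{n + 1}{3 \left(n + 7\right)}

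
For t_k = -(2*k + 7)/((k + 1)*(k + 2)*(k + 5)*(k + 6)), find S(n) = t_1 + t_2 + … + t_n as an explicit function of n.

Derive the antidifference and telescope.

S(n) = n*(-n - 8)/(12*(n**2 + 8*n + 12))

r(k) = (k + 1)*(k + 5)*(2*k + 9)/((k + 3)*(k + 7)*(2*k + 7)) after simplifying.
Normal form (A,B,C) = (k + 1, k + 7, k**3 + 21*k**2/2 + 73*k/2 + 42).
Key eq: (k + 1)·f(k+1) = (k + 6)·f(k) + (k**3 + 21*k**2/2 + 73*k/2 + 42).
d = 5 from the (1,1,3) case.
Solve for f: f(k) = k*(k + 2)*(k + 3)*(k + 4)*(k + 6)/10 (degree 5 ≤ 5).
So s_k = (B(k−1)f/C)·t_k = (k*(k + 2)*(k + 6)**2/(5*(2*k + 7)))·t_k = k*(-k - 6)/(5*(k**2 + 6*k + 5)).
Check: Δs_k = (-2*k - 7)/(k**4 + 14*k**3 + 65*k**2 + 112*k + 60). ✓
s_(n+1) = (-n**2 - 8*n - 7)/(5*(n**2 + 8*n + 12)) and s_(1) = -7/60, so S(n) = n*(-n - 8)/(12*(n**2 + 8*n + 12)).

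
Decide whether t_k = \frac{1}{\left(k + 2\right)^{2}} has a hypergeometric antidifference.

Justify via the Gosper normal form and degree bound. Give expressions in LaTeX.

No — key equation has no polynomial f.

r(k) = (k + 2)**2/(k + 3)**2 after simplifying.
Normal form (A,B,C) = (k**2 + 4*k + 4, k**2 + 6*k + 9, 1).
f must satisfy (k**2 + 4*k + 4)·f(k+1) − (k**2 + 4*k + 4)·f(k) = 1.
deg f ≤ 0 (via 2,2,0).
Put f(k) = c0: A·f(k+1) − B(k−1)·f(k) − C = -1; need -1 = 0 — inconsistent ⇒ no f, not summable.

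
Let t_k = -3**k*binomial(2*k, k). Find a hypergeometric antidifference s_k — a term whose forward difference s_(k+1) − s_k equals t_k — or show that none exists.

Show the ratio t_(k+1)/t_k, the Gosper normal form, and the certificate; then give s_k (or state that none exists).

t_(k+1)/t_k = 6*(2*k + 1)/(k + 1).
Factor: A=12*k + 6; B=k + 1; C=1.
Key eq: (12*k + 6)·f(k+1) = (k)·f(k) + (1).
deg f ≤ -1 (via 1,1,0).
deg f ≤ -1 is impossible — no certificate.

not Gosper-summable; s_k does not exist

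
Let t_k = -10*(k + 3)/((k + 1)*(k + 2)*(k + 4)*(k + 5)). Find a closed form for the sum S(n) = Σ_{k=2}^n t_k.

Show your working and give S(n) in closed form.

S(n) = 5*(-n**2 - 7*n + 8)/(18*(n**2 + 7*n + 10))

Step 1: r(k) = (k + 1)*(k + 4)**2/((k + 3)**2*(k + 6)).
Gosper form: A/B · C(k+1)/C(k) with A=k + 1, B=k + 6, C=k**2 + 6*k + 9.
Solve (k + 1)·f(k+1) − (k + 5)·f(k) = k**2 + 6*k + 9.
deg f ≤ 4 (via 1,1,2).
Coefficient equations give f(k) = k*(k + 2)*(k + 3)*(k + 5)/8.
Get s_k = R·t_k = 5*k*(-k - 5)/(4*(k**2 + 5*k + 4)) with R(k) = B(k−1)f(k)/C(k) = k*(k + 2)*(k + 5)**2/(8*(k + 3)).
Verify: 10*(-k - 3)/(k**4 + 12*k**3 + 49*k**2 + 78*k + 40) matches t_k.
Evaluate: s_(n+1) = 5*(-n**2 - 7*n - 6)/(4*(n**2 + 7*n + 10)); subtract s_(2) = -35/36 ⇒ S(n) = 5*(-n**2 - 7*n + 8)/(18*(n**2 + 7*n + 10)).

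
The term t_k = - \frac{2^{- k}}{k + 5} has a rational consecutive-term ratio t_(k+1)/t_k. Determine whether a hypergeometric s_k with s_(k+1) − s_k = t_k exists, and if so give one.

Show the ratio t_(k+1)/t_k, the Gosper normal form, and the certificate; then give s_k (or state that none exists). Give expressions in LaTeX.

none (Gosper's algorithm certifies no s_k)

Ratio r(k) = (k + 5)/(2*(k + 6)).
Take A(k)=k/2 + 5/2, B(k)=k + 6, C(k)=1.
f must satisfy (k/2 + 5/2)·f(k+1) − (k + 5)·f(k) = 1.
deg f ≤ -1 (via 1,1,0).
Negative degree bound (-1): no f exists, t_k not Gosper-summable.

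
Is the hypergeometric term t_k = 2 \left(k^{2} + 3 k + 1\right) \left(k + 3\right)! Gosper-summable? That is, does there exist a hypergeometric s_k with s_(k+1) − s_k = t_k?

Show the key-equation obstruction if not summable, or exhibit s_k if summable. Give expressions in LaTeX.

Compute t_(k+1)/t_k: get (k + 4)*(3*k + (k + 1)**2 + 4)/(k**2 + 3*k + 1).
Take A(k)=k + 4, B(k)=1, C(k)=k**2 + 3*k + 1.
Need (k + 4)·f(k+1) − (1)·f(k) = k**2 + 3*k + 1.
deg f ≤ 1 (via 1,0,2).
A polynomial solution: f(k) = k - 1.
Certificate R = B(k−1)f/C = (k - 1)/(k**2 + 3*k + 1) gives s_k = 2*(k - 1)*factorial(k + 3).
s_(k+1) − s_k = 2*(k**2 + 3*k + 1)*factorial(k + 3) = t_k.

Yes. s_k = 2 \left(k - 1\right) \left(k + 3\right)!.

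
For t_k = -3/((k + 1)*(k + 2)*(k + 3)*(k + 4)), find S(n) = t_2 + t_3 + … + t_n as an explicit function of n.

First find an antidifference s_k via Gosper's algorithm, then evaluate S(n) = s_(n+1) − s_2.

S(n) = (-n**3 - 9*n**2 - 26*n + 36)/(60*(n**3 + 9*n**2 + 26*n + 24))

r(k) = (k + 1)/(k + 5) after simplifying.
Take A(k)=k + 1, B(k)=k + 5, C(k)=1.
Set up (k + 1)·f(k+1) − (k + 4)·f(k) − (1) = 0.
d = 3 from the (1,1,0) case.
Coefficient equations give f(k) = k*(k**2 + 6*k + 11)/18.
Get s_k = R·t_k = k*(-k**2 - 6*k - 11)/(6*(k + 1)*(k + 2)*(k + 3)) with R(k) = B(k−1)f(k)/C(k) = k*(k + 4)*(k**2 + 6*k + 11)/18.
Δs = -3/(k**4 + 10*k**3 + 35*k**2 + 50*k + 24), as required.
Telescope: S(n) = s_(n+1) − s_(2) = (-n**3 - 9*n**2 - 26*n - 18)/(6*(n**3 + 9*n**2 + 26*n + 24)) − (-3/20) = (-n**3 - 9*n**2 - 26*n + 36)/(60*(n**3 + 9*n**2 + 26*n + 24)).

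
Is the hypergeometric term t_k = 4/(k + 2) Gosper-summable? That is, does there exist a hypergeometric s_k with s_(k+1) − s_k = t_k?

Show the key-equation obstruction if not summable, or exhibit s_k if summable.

No. Not Gosper-summable.

Compute t_(k+1)/t_k: get (k + 2)/(k + 3).
Normal form (A,B,C) = (k + 2, k + 3, 1).
Solve (k + 2)·f(k+1) − (k + 2)·f(k) = 1.
Degrees (1,1,0) ⇒ d ≤ 0.
Put f(k) = c0: A·f(k+1) − B(k−1)·f(k) − C = -1; need -1 = 0 — inconsistent ⇒ no f, not summable.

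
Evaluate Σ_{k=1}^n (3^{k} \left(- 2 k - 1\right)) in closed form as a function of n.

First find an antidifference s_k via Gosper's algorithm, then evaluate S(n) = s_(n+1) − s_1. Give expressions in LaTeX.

Compute t_(k+1)/t_k: get 3*(2*k + 3)/(2*k + 1).
Factor: A=3; B=1; C=k + 1/2.
f must satisfy (3)·f(k+1) − (1)·f(k) = k + 1/2.
From deg A=0, deg B=0, deg C=1: d=1.
A polynomial solution: f(k) = (k - 1)/2.
So s_k = (B(k−1)f/C)·t_k = ((k - 1)/(2*k + 1))·t_k = 3**k*(1 - k).
Δs = 3**k*(-2*k - 1), as required.
Σ_(k=1)^n t_k = s_(n+1) − s_(1) = (-3**(n + 1)*n) − (0), i.e. -3**(n + 1)*n.

S(n) = - 3^{n + 1} n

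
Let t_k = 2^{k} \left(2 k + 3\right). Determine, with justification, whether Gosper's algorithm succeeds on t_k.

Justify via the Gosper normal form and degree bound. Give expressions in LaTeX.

Yes. s_k = 2^{k} \left(2 k - 1\right).

Compute t_(k+1)/t_k: get 2*(2*k + 5)/(2*k + 3).
So A=2 and B=1, with C=k + 3/2.
Need (2)·f(k+1) − (1)·f(k) = k + 3/2.
Bound: deg f ≤ 1.
A polynomial solution: f(k) = (2*k - 1)/2.
Then R = B(k−1)f/C = (2*k - 1)/(2*k + 3), so s_k = R(k)·t_k = 2**k*(2*k - 1).
Check: Δs_k = 2**k*(2*k + 3). ✓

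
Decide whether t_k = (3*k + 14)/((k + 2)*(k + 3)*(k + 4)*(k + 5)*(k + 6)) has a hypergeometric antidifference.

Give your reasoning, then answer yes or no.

The ratio is (k + 2)*(3*k + 17)/((k + 7)*(3*k + 14)).
Take A(k)=k + 2, B(k)=k + 7, C(k)=k + 14/3.
Solve (k + 2)·f(k+1) − (k + 6)·f(k) = k + 14/3.
d = 4 from the (1,1,1) case.
Coefficient equations give f(k) = k*(k + 4)*(k**2 + 10*k + 31)/90.
Then R = B(k−1)f/C = k*(k + 4)*(k + 6)*(k**2 + 10*k + 31)/(30*(3*k + 14)), so s_k = R(k)·t_k = k*(k**2 + 10*k + 31)/(30*(k**3 + 10*k**2 + 31*k + 30)).
s_(k+1) − s_k = (3*k + 14)/(k**5 + 20*k**4 + 155*k**3 + 580*k**2 + 1044*k + 720) = t_k.

Yes. s_k = k*(k**2 + 10*k + 31)/(30*(k**3 + 10*k**2 + 31*k + 30)).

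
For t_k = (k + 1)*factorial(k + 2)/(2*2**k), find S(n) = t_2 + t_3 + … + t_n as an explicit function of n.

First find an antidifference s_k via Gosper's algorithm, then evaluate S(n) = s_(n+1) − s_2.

S(n) = -6 + factorial(n + 3)/(2*2**n)

t_(k+1)/t_k = (k + 2)*(k + 3)/(2*(k + 1)).
Gosper form: A/B · C(k+1)/C(k) with A=k/2 + 3/2, B=1, C=k + 1.
Set up (k/2 + 3/2)·f(k+1) − (1)·f(k) − (k + 1) = 0.
deg f ≤ 0 (via 1,0,1).
Solve for f: f(k) = 2 (degree 0 ≤ 0).
Then R = B(k−1)f/C = 2/(k + 1), so s_k = R(k)·t_k = factorial(k + 2)/2**k.
s_(k+1) − s_k = (k + 1)*factorial(k + 2)/(2*2**k) = t_k.
Telescope: S(n) = s_(n+1) − s_(2) = 2**(-n - 1)*factorial(n + 3) − (6) = -6 + factorial(n + 3)/(2*2**n).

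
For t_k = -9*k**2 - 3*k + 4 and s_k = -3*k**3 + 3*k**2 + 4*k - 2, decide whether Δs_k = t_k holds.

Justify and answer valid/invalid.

s_(k+1) = -3*k**3 - 6*k**2 + k + 2
s_(k+1) − s_k = -9*k**2 - 3*k + 4
(s_(k+1) − s_k) − t_k = 0

Valid: the claim telescopes to t_k.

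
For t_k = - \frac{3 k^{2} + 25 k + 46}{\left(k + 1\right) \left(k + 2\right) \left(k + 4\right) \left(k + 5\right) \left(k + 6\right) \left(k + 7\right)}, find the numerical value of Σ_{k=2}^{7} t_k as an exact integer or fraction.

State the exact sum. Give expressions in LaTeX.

Σ = -19/3024

r(k) = (k + 1)*(k + 4)*(25*k + 3*(k + 1)**2 + 71)/((k + 3)*(k + 8)*(3*k**2 + 25*k + 46)) after simplifying.
Take A(k)=k + 1, B(k)=k + 8, C(k)=k**3 + 34*k**2/3 + 121*k/3 + 46.
f must satisfy (k + 1)·f(k+1) − (k + 7)·f(k) = k**3 + 34*k**2/3 + 121*k/3 + 46.
Bound: deg f ≤ 6.
Solve for f: f(k) = k*(k + 2)*(k + 3)*(k + 5)*(k**2 + 11*k + 34)/72 (degree 6 ≤ 6).
So s_k = (B(k−1)f/C)·t_k = (k*(k + 2)*(k + 5)*(k + 7)*(k**2 + 11*k + 34)/(24*(3*k**2 + 25*k + 46)))·t_k = k*(-k**2 - 11*k - 34)/(24*(k**3 + 11*k**2 + 34*k + 24)).
s_(k+1) − s_k = (-3*k**2 - 25*k - 46)/(k**6 + 25*k**5 + 247*k**4 + 1219*k**3 + 3112*k**2 + 3796*k + 1680) = t_k.
Evaluate s at k=8 and k=2: -31/756 and -5/144; difference -19/3024.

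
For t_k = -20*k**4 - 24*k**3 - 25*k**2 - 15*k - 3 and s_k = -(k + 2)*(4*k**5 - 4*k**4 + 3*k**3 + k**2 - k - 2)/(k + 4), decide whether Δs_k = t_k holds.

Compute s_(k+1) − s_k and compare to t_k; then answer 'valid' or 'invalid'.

s_(k+1) = (k + 3)*(k - 4*(k + 1)**5 + 4*(k + 1)**4 - 3*(k + 1)**3 - (k + 1)**2 + 3)/(k + 5)
s_(k+1) − s_k = (-20*k**6 - 172*k**5 - 425*k**4 - 484*k**3 - 410*k**2 - 199*k - 32)/(k**2 + 9*k + 20)
(s_(k+1) − s_k) − t_k = 4*(8*k**5 + 54*k**4 + 59*k**3 + 57*k**2 + 32*k + 7)/(k**2 + 9*k + 20)

Invalid: residual 4*(8*k**5 + 54*k**4 + 59*k**3 + 57*k**2 + 32*k + 7)/(k**2 + 9*k + 20) ≠ 0.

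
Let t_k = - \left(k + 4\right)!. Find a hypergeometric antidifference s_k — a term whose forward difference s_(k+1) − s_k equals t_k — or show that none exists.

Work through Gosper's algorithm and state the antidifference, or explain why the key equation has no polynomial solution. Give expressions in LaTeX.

not Gosper-summable; s_k does not exist

Compute t_(k+1)/t_k: get k + 5.
So A=k + 5 and B=1, with C=1.
f must satisfy (k + 5)·f(k+1) − (1)·f(k) = 1.
d = -1 from the (1,0,0) case.
d = -1 < 0 ⇒ no nonzero polynomial f; not summable.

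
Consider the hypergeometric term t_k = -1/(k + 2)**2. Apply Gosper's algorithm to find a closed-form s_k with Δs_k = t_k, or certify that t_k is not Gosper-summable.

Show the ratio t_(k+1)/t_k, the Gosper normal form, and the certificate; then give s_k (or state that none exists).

none — t_k is not Gosper-summable

Ratio r(k) = (k + 2)**2/(k + 3)**2.
Gosper form: A/B · C(k+1)/C(k) with A=k**2 + 4*k + 4, B=k**2 + 6*k + 9, C=1.
Need (k**2 + 4*k + 4)·f(k+1) − (k**2 + 4*k + 4)·f(k) = 1.
From deg A=2, deg B=2, deg C=0: d=0.
Generic f = c0 gives residual -1; -1 = 0 cannot hold, so t_k is not Gosper-summable.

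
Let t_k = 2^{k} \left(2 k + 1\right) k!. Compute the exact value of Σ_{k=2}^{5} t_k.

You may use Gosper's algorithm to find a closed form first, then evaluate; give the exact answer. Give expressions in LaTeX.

r(k) = 2*(k + 1)*(2*k + 3)/(2*k + 1) after simplifying.
Factor: A=2*k + 2; B=1; C=k + 1/2.
Need (2*k + 2)·f(k+1) − (1)·f(k) = k + 1/2.
deg f ≤ 0 (via 1,0,1).
Solve for f: f(k) = 1/2 (degree 0 ≤ 0).
Then R = B(k−1)f/C = 1/(2*k + 1), so s_k = R(k)·t_k = 2**k*factorial(k).
Check: Δs_k = 2**k*(2*k + 1)*factorial(k). ✓
Sum = s_(6) − s_(2); s_(6) = 46080, s_(2) = 8 ⇒ 46072.

Σ = 46072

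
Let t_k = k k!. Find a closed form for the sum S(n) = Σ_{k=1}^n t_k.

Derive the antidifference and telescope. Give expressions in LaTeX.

S(n) = n n! + n! - 1

Compute t_(k+1)/t_k: get (k + 1)**2/k.
Take A(k)=k + 1, B(k)=1, C(k)=k.
f must satisfy (k + 1)·f(k+1) − (1)·f(k) = k.
Bound: deg f ≤ 0.
Solving with deg f ≤ 0: f(k) = 1.
Then R = B(k−1)f/C = 1/k, so s_k = R(k)·t_k = factorial(k).
s_(k+1) − s_k = k*factorial(k) = t_k.
Σ_(k=1)^n t_k = s_(n+1) − s_(1) = (factorial(n + 1)) − (1), i.e. n*factorial(n) + factorial(n) - 1.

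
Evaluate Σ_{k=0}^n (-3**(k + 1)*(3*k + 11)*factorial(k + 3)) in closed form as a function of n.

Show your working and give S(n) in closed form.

t_(k+1)/t_k = 3*(k + 4)*(3*k + 14)/(3*k + 11).
So A=3*k + 12 and B=1, with C=k + 11/3.
Solve (3*k + 12)·f(k+1) − (1)·f(k) = k + 11/3.
deg f ≤ 0 (via 1,0,1).
Solving with deg f ≤ 0: f(k) = 1/3.
So s_k = (B(k−1)f/C)·t_k = (1/(3*k + 11))·t_k = -3**(k + 1)*factorial(k + 3).
s_(k+1) − s_k = -3**(k + 1)*(3*k + 11)*factorial(k + 3) = t_k.
s_(n+1) = -3**(n + 2)*factorial(n + 4) and s_(0) = -18, so S(n) = -9*3**n*factorial(n + 4) + 18.

S(n) = -9*3**n*factorial(n + 4) + 18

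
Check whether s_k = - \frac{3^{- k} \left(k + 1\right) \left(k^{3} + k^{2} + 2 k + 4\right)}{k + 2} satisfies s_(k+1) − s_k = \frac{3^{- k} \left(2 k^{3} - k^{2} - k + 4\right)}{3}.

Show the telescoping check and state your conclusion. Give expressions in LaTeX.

s_(k+1) = -(k + 2)*(2*k + (k + 1)**3 + (k + 1)**2 + 6)/(3*3**k*(k + 3))
s_(k+1) − s_k = (2*k**5 + 7*k**4 - 7*k**2 + 6*k + 4)/(3*3**k*(k**2 + 5*k + 6))
(s_(k+1) − s_k) − t_k = 2*(-k**4 - 3*k**3 - 4*k - 10)/(3*3**k*(k**2 + 5*k + 6))

Invalid: residual \frac{2 \cdot 3^{- k} \left(- k^{4} - 3 k^{3} - 4 k - 10\right)}{3 \left(k^{2} + 5 k + 6\right)} ≠ 0.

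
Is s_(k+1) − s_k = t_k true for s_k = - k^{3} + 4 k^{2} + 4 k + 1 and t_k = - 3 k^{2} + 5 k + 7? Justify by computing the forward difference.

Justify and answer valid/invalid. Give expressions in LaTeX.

valid; difference matches t_k

s_(k+1) = -k**3 + k**2 + 9*k + 8
s_(k+1) − s_k = -3*k**2 + 5*k + 7
(s_(k+1) − s_k) − t_k = 0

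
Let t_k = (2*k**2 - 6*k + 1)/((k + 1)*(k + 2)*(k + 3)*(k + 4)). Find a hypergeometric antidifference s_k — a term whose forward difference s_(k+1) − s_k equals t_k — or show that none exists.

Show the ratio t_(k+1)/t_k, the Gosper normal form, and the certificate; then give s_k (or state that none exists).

s_k = k*(k**2 - 6*k + 11)/(6*(k + 1)*(k + 2)*(k + 3))

Ratio r(k) = (2*k**3 - 5*k - 3)/(2*k**3 + 4*k**2 - 29*k + 5).
Factor: A=k + 1; B=k + 5; C=k**2 - 3*k + 1/2.
Solve (k + 1)·f(k+1) − (k + 4)·f(k) = k**2 - 3*k + 1/2.
d = 3 from the (1,1,2) case.
Coefficient equations give f(k) = k*(k**2 - 6*k + 11)/12.
Certificate R = B(k−1)f/C = k*(k + 4)*(k**2 - 6*k + 11)/(6*(2*k**2 - 6*k + 1)) gives s_k = k*(k**2 - 6*k + 11)/(6*(k + 1)*(k + 2)*(k + 3)).
Check: Δs_k = (2*k**2 - 6*k + 1)/(k**4 + 10*k**3 + 35*k**2 + 50*k + 24). ✓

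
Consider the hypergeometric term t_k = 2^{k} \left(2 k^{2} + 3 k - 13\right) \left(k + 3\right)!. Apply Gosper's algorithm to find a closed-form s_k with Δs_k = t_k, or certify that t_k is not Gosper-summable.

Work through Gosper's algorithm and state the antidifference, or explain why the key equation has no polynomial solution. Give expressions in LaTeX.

s_k = 2^{k} \left(k - 3\right) \left(k + 3\right)!

r(k) = 2*(2*k**3 + 15*k**2 + 20*k - 32)/(2*k**2 + 3*k - 13) after simplifying.
So A=2*k + 8 and B=1, with C=k**2 + 3*k/2 - 13/2.
Solve (2*k + 8)·f(k+1) − (1)·f(k) = k**2 + 3*k/2 - 13/2.
Degrees (1,0,2) ⇒ d ≤ 1.
Solve for f: f(k) = (k - 3)/2 (degree 1 ≤ 1).
Certificate R = B(k−1)f/C = (k - 3)/(2*k**2 + 3*k - 13) gives s_k = 2**k*(k - 3)*factorial(k + 3).
Verify: 2**k*(2*k**2 + 3*k - 13)*factorial(k + 3) matches t_k.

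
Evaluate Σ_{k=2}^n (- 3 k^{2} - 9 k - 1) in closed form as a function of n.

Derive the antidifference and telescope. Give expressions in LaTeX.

Compute t_(k+1)/t_k: get (3*k**2 + 15*k + 13)/(3*k**2 + 9*k + 1).
A = 1, B = 1, C = k**2 + 3*k + 1/3.
Solve (1)·f(k+1) − (1)·f(k) = k**2 + 3*k + 1/3.
deg f ≤ 3 (via 0,0,2).
Match coefficients ⇒ f(k) = k*(k**2 + 3*k - 3)/3.
Then R = B(k−1)f/C = k*(k**2 + 3*k - 3)/(3*k**2 + 9*k + 1), so s_k = R(k)·t_k = k*(-k**2 - 3*k + 3).
Δs = -3*k**2 - 9*k - 1, as required.
Telescope: S(n) = s_(n+1) − s_(2) = -n**3 - 6*n**2 - 6*n - 1 − (-14) = -n**3 - 6*n**2 - 6*n + 13.

S(n) = - n^{3} - 6 n^{2} - 6 n + 13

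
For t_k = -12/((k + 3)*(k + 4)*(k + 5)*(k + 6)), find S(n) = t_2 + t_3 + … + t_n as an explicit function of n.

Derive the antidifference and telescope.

r(k) = (k + 3)/(k + 7) after simplifying.
Take A(k)=k + 3, B(k)=k + 7, C(k)=1.
f must satisfy (k + 3)·f(k+1) − (k + 6)·f(k) = 1.
Degrees (1,1,0) ⇒ d ≤ 3.
Coefficient equations give f(k) = k*(k**2 + 12*k + 47)/180.
Certificate R = B(k−1)f/C = k*(k + 6)*(k**2 + 12*k + 47)/180 gives s_k = k*(-k**2 - 12*k - 47)/(15*(k + 3)*(k + 4)*(k + 5)).
s_(k+1) − s_k = -12/(k**4 + 18*k**3 + 119*k**2 + 342*k + 360) = t_k.
Telescope: S(n) = s_(n+1) − s_(2) = (-n**3 - 15*n**2 - 74*n - 60)/(15*(n**3 + 15*n**2 + 74*n + 120)) − (-1/21) = 2*(-n**3 - 15*n**2 - 74*n + 90)/(105*(n**3 + 15*n**2 + 74*n + 120)).

S(n) = 2*(-n**3 - 15*n**2 - 74*n + 90)/(105*(n**3 + 15*n**2 + 74*n + 120))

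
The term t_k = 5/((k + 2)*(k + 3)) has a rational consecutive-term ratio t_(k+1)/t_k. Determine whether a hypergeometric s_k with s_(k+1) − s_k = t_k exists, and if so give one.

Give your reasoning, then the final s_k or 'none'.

s_k = 5*k/(2*(k + 2))

Ratio r(k) = (k + 2)/(k + 4).
Normal form (A,B,C) = (k + 2, k + 4, 1).
Key eq: (k + 2)·f(k+1) = (k + 3)·f(k) + (1).
Bound: deg f ≤ 1.
Coefficient equations give f(k) = k/2.
So s_k = (B(k−1)f/C)·t_k = (k*(k + 3)/2)·t_k = 5*k/(2*(k + 2)).
Δs = 5/(k**2 + 5*k + 6), as required.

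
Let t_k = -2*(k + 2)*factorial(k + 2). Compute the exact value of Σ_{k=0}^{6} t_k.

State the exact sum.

Compute t_(k+1)/t_k: get (k + 3)**2/(k + 2).
Take A(k)=k + 3, B(k)=1, C(k)=k + 2.
f must satisfy (k + 3)·f(k+1) − (1)·f(k) = k + 2.
Bound: deg f ≤ 0.
A polynomial solution: f(k) = 1.
So s_k = (B(k−1)f/C)·t_k = (1/(k + 2))·t_k = -2*factorial(k + 2).
s_(k+1) − s_k = -2*(k + 2)*factorial(k + 2) = t_k.
Evaluate s at k=7 and k=0: -725760 and -4; difference -725756.

Σ = -725756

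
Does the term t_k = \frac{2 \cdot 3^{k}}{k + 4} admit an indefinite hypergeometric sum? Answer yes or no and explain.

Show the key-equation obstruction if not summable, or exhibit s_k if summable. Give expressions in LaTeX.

No — t_k has no hypergeometric antidifference.

t_(k+1)/t_k = 3*(k + 4)/(k + 5).
Take A(k)=3*k + 12, B(k)=k + 5, C(k)=1.
Need (3*k + 12)·f(k+1) − (k + 4)·f(k) = 1.
Bound: deg f ≤ -1.
Bound -1 < 0, so the key equation has no polynomial solution.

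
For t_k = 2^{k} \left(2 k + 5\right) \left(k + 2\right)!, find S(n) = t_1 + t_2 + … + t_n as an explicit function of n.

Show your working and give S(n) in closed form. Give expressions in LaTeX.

Compute t_(k+1)/t_k: get 2*(k + 3)*(2*k + 7)/(2*k + 5).
Gosper form: A/B · C(k+1)/C(k) with A=2*k + 6, B=1, C=k + 5/2.
Need (2*k + 6)·f(k+1) − (1)·f(k) = k + 5/2.
Bound: deg f ≤ 0.
Solve for f: f(k) = 1/2 (degree 0 ≤ 0).
Then R = B(k−1)f/C = 1/(2*k + 5), so s_k = R(k)·t_k = 2**k*factorial(k + 2).
Check: Δs_k = 2**k*(2*k + 5)*factorial(k + 2). ✓
Σ_(k=1)^n t_k = s_(n+1) − s_(1) = (2**(n + 1)*factorial(n + 3)) − (12), i.e. 2*2**n*factorial(n + 3) - 12.

S(n) = 2 \cdot 2^{n} \left(n + 3\right)! - 12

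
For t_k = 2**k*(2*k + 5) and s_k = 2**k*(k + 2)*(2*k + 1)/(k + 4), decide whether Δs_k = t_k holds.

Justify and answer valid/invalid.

Invalid: residual 2**(k + 1)*(-2*k**2 - 11*k - 19)/(k**2 + 9*k + 20) ≠ 0.

s_(k+1) = 2**(k + 1)*(k + 3)*(2*k + 3)/(k + 5)
s_(k+1) − s_k = 2**k*(2*k**3 + 19*k**2 + 63*k + 62)/(k**2 + 9*k + 20)
(s_(k+1) − s_k) − t_k = 2**(k + 1)*(-2*k**2 - 11*k - 19)/(k**2 + 9*k + 20)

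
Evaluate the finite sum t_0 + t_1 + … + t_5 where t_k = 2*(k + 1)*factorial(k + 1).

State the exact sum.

Ratio r(k) = (k + 2)**2/(k + 1).
Factor: A=k + 2; B=1; C=k + 1.
Set up (k + 2)·f(k+1) − (1)·f(k) − (k + 1) = 0.
From deg A=1, deg B=0, deg C=1: d=0.
Coefficient equations give f(k) = 1.
Get s_k = R·t_k = 2*factorial(k + 1) with R(k) = B(k−1)f(k)/C(k) = 1/(k + 1).
Check: Δs_k = 2*(k + 1)*factorial(k + 1). ✓
Evaluate s at k=6 and k=0: 10080 and 2; difference 10078.

Σ = 10078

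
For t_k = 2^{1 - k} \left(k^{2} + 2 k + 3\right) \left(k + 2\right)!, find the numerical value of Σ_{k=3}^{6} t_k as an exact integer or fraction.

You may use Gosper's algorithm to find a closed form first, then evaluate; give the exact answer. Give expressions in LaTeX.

Step 1: r(k) = (k + 3)*(2*k + (k + 1)**2 + 5)/(2*(k**2 + 2*k + 3)).
So A=k/2 + 3/2 and B=1, with C=k**2 + 2*k + 3.
f must satisfy (k/2 + 3/2)·f(k+1) − (1)·f(k) = k**2 + 2*k + 3.
From deg A=1, deg B=0, deg C=2: d=1.
Match coefficients ⇒ f(k) = 2*k.
Get s_k = R·t_k = 2**(2 - k)*k*factorial(k + 2) with R(k) = B(k−1)f(k)/C(k) = 2*k/(k**2 + 2*k + 3).
Check: Δs_k = 2**(1 - k)*(k**2 + 2*k + 3)*factorial(k + 2). ✓
Evaluate s at k=7 and k=3: 79380 and 180; difference 79200.

Σ = 79200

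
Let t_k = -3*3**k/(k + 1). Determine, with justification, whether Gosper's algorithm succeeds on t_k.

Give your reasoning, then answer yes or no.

No; the degree bound rules out any f.

The ratio is 3*(k + 1)/(k + 2).
Gosper form: A/B · C(k+1)/C(k) with A=3*k + 3, B=k + 2, C=1.
Need (3*k + 3)·f(k+1) − (k + 1)·f(k) = 1.
Bound: deg f ≤ -1.
d = -1 < 0 ⇒ no nonzero polynomial f; not summable.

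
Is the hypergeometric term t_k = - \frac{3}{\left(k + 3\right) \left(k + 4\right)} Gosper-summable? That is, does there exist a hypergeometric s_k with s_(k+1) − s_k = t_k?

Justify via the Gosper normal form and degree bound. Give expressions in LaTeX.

Yes. s_k = - \frac{k}{k + 3}.

Step 1: r(k) = (k + 3)/(k + 5).
Take A(k)=k + 3, B(k)=k + 5, C(k)=1.
Set up (k + 3)·f(k+1) − (k + 4)·f(k) − (1) = 0.
From deg A=1, deg B=1, deg C=0: d=1.
Solving with deg f ≤ 1: f(k) = k/3.
Then R = B(k−1)f/C = k*(k + 4)/3, so s_k = R(k)·t_k = -k/(k + 3).
Verify: -3/(k**2 + 7*k + 12) matches t_k.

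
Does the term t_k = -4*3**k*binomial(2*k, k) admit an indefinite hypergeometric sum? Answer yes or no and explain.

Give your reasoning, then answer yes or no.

r(k) = 6*(2*k + 1)/(k + 1) after simplifying.
Normal form (A,B,C) = (12*k + 6, k + 1, 1).
Set up (12*k + 6)·f(k+1) − (k)·f(k) − (1) = 0.
Bound: deg f ≤ -1.
Bound -1 < 0, so the key equation has no polynomial solution.

No — key equation has no polynomial f.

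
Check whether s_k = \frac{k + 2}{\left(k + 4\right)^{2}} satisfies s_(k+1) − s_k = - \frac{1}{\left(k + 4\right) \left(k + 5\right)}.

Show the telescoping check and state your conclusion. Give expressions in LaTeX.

s_(k+1) = (k + 3)/(k + 5)**2
s_(k+1) − s_k = (-(k + 2)*(k + 5)**2 + (k + 3)*(k + 4)**2)/((k + 4)**2*(k + 5)**2)
(s_(k+1) − s_k) − t_k = 2*(2*k + 9)/(k**4 + 18*k**3 + 121*k**2 + 360*k + 400)

Invalid: residual \frac{2 \left(2 k + 9\right)}{k^{4} + 18 k^{3} + 121 k^{2} + 360 k + 400} ≠ 0.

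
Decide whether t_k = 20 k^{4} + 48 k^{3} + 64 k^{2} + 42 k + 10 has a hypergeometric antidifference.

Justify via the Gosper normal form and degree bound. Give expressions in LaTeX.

r(k) = (10*k**4 + 64*k**3 + 164*k**2 + 197*k + 92)/(10*k**4 + 24*k**3 + 32*k**2 + 21*k + 5) after simplifying.
A = 1, B = 1, C = k**4 + 12*k**3/5 + 16*k**2/5 + 21*k/10 + 1/2.
Need (1)·f(k+1) − (1)·f(k) = k**4 + 12*k**3/5 + 16*k**2/5 + 21*k/10 + 1/2.
Degrees (0,0,4) ⇒ d ≤ 5.
Solve for f: f(k) = k*(4*k**4 + 2*k**3 + 4*k**2 + k - 1)/20 (degree 5 ≤ 5).
Get s_k = R·t_k = k*(4*k**4 + 2*k**3 + 4*k**2 + k - 1) with R(k) = B(k−1)f(k)/C(k) = k*(4*k**4 + 2*k**3 + 4*k**2 + k - 1)/(2*(10*k**4 + 24*k**3 + 32*k**2 + 21*k + 5)).
s_(k+1) − s_k = 20*k**4 + 48*k**3 + 64*k**2 + 42*k + 10 = t_k.

Yes. s_k = k \left(4 k^{4} + 2 k^{3} + 4 k^{2} + k - 1\right).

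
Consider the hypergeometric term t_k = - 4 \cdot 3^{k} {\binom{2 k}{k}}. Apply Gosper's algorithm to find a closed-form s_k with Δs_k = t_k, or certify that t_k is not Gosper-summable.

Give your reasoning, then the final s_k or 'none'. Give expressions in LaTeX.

none — t_k is not Gosper-summable

t_(k+1)/t_k = 6*(2*k + 1)/(k + 1).
Normal form (A,B,C) = (12*k + 6, k + 1, 1).
Need (12*k + 6)·f(k+1) − (k)·f(k) = 1.
d = -1 from the (1,1,0) case.
Bound -1 < 0, so the key equation has no polynomial solution.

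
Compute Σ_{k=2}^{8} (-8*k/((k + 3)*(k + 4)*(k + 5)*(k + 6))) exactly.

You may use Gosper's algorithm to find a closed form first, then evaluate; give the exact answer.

The ratio is (k + 1)*(k + 3)/(k*(k + 7)).
So A=k + 3 and B=k + 7, with C=k.
Solve (k + 3)·f(k+1) − (k + 6)·f(k) = k.
d = 3 from the (1,1,1) case.
Coefficient equations give f(k) = k*(k - 1)*(k + 13)/120.
R(k) = B(k−1)·f(k)/C(k) = (k - 1)*(k + 6)*(k + 13)/120; s_k = R·t_k = k*(-k**2 - 12*k + 13)/(15*(k + 3)*(k + 4)*(k + 5)).
Check: Δs_k = -8*k/(k**4 + 18*k**3 + 119*k**2 + 342*k + 360). ✓
Sum = s_(9) − s_(2); s_(9) = -22/455, s_(2) = -1/105 ⇒ -53/1365.

Σ = -53/1365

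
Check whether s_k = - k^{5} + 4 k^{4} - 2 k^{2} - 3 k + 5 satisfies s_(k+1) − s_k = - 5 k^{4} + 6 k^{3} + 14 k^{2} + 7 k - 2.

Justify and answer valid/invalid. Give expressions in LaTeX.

s_(k+1) = -k**5 - k**4 + 6*k**3 + 12*k**2 + 4*k + 3
s_(k+1) − s_k = -5*k**4 + 6*k**3 + 14*k**2 + 7*k - 2
(s_(k+1) − s_k) − t_k = 0

Valid: the claim telescopes to t_k.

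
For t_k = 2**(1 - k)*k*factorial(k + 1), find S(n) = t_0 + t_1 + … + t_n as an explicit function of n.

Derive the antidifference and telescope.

S(n) = -4 + 2*factorial(n + 2)/2**n

r(k) = (k + 1)*(k + 2)/(2*k) after simplifying.
A = k/2 + 1, B = 1, C = k.
Solve (k/2 + 1)·f(k+1) − (1)·f(k) = k.
d = 0 from the (1,0,1) case.
A polynomial solution: f(k) = 2.
R(k) = B(k−1)·f(k)/C(k) = 2/k; s_k = R·t_k = 2**(2 - k)*factorial(k + 1).
Check: Δs_k = 2**(1 - k)*k*factorial(k + 1). ✓
Σ_(k=0)^n t_k = s_(n+1) − s_(0) = (2**(1 - n)*factorial(n + 2)) − (4), i.e. -4 + 2*factorial(n + 2)/2**n.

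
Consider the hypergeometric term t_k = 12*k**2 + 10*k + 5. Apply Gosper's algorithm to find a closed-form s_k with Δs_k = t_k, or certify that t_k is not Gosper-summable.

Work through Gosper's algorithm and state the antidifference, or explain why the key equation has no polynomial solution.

Ratio r(k) = (12*k**2 + 34*k + 27)/(12*k**2 + 10*k + 5).
Factor: A=1; B=1; C=k**2 + 5*k/6 + 5/12.
Set up (1)·f(k+1) − (1)·f(k) − (k**2 + 5*k/6 + 5/12) = 0.
From deg A=0, deg B=0, deg C=2: d=3.
Solve for f: f(k) = k*(4*k**2 - k + 2)/12 (degree 3 ≤ 3).
So s_k = (B(k−1)f/C)·t_k = (k*(4*k**2 - k + 2)/(12*k**2 + 10*k + 5))·t_k = k*(4*k**2 - k + 2).
Δs = 12*k**2 + 10*k + 5, as required.

s_k = k*(4*k**2 - k + 2)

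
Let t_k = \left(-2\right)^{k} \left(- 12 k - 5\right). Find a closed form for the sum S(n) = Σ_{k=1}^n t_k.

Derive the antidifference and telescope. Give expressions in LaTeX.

S(n) = - 8 \left(-2\right)^{n} n - 6 \left(-2\right)^{n} + 6

Step 1: r(k) = 2*(-12*k - 17)/(12*k + 5).
Gosper form: A/B · C(k+1)/C(k) with A=-2, B=1, C=k + 5/12.
Need (-2)·f(k+1) − (1)·f(k) = k + 5/12.
d = 1 from the (0,0,1) case.
A polynomial solution: f(k) = -(4*k - 1)/12.
Get s_k = R·t_k = (-2)**k*(4*k - 1) with R(k) = B(k−1)f(k)/C(k) = -(4*k - 1)/(12*k + 5).
Δs = (-2)**k*(-12*k - 5), as required.
Telescope: S(n) = s_(n+1) − s_(1) = (-2)**(n + 1)*(4*n + 3) − (-6) = -8*(-2)**n*n - 6*(-2)**n + 6.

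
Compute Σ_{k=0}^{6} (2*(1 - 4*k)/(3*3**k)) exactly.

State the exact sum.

Σ = -2158/2187

r(k) = (4*k + 3)/(3*(4*k - 1)) after simplifying.
Take A(k)=1/3, B(k)=1, C(k)=k - 1/4.
Need (1/3)·f(k+1) − (1)·f(k) = k - 1/4.
Degrees (0,0,1) ⇒ d ≤ 1.
Coefficient equations give f(k) = -3*(4*k + 1)/8.
Then R = B(k−1)f/C = -3*(4*k + 1)/(2*(4*k - 1)), so s_k = R(k)·t_k = (4*k + 1)/3**k.
Δs = 2*(1 - 4*k)/(3*3**k), as required.
Evaluate s at k=7 and k=0: 29/2187 and 1; difference -2158/2187.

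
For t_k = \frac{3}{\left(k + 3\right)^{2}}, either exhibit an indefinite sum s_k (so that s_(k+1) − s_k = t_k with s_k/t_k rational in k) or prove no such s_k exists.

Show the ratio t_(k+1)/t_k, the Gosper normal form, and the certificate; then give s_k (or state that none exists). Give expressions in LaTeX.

no hypergeometric antidifference exists

r(k) = (k + 3)**2/(k + 4)**2 after simplifying.
So A=k**2 + 6*k + 9 and B=k**2 + 8*k + 16, with C=1.
Solve (k**2 + 6*k + 9)·f(k+1) − (k**2 + 6*k + 9)·f(k) = 1.
Degrees (2,2,0) ⇒ d ≤ 0.
Write f(k) = c0. Then LHS − RHS = -1, requiring -1 = 0: contradictory. No certificate.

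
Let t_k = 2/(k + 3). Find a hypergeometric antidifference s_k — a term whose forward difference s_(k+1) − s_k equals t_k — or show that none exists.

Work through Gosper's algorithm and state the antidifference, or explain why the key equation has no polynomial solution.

none (Gosper's algorithm certifies no s_k)

Ratio r(k) = (k + 3)/(k + 4).
So A=k + 3 and B=k + 4, with C=1.
Solve (k + 3)·f(k+1) − (k + 3)·f(k) = 1.
Degrees (1,1,0) ⇒ d ≤ 0.
f = c0 ⇒ A·f(k+1) − B(k−1)·f(k) − C = -1. The system {-1 = 0} is inconsistent; no antidifference.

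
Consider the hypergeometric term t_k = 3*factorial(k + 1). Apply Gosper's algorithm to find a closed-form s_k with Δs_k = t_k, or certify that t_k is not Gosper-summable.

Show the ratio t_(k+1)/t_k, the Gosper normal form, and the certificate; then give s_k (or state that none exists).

none (Gosper's algorithm certifies no s_k)

t_(k+1)/t_k = k + 2.
Factor: A=k + 2; B=1; C=1.
f must satisfy (k + 2)·f(k+1) − (1)·f(k) = 1.
d = -1 from the (1,0,0) case.
deg f ≤ -1 is impossible — no certificate.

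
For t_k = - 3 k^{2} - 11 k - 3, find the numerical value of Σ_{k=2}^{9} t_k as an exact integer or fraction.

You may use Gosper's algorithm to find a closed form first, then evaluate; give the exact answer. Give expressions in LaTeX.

Σ = -1360

Compute t_(k+1)/t_k: get (3*k**2 + 17*k + 17)/(3*k**2 + 11*k + 3).
Normal form (A,B,C) = (1, 1, k**2 + 11*k/3 + 1).
Solve (1)·f(k+1) − (1)·f(k) = k**2 + 11*k/3 + 1.
From deg A=0, deg B=0, deg C=2: d=3.
Coefficient equations give f(k) = k*(k**2 + 4*k - 2)/3.
Certificate R = B(k−1)f/C = k*(k**2 + 4*k - 2)/(3*k**2 + 11*k + 3) gives s_k = k*(-k**2 - 4*k + 2).
s_(k+1) − s_k = -3*k**2 - 11*k - 3 = t_k.
Sum = s_(10) − s_(2); s_(10) = -1380, s_(2) = -20 ⇒ -1360.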